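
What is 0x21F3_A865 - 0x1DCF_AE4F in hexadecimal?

Subtract column by column in base 16:
  5-F → 6 (borrow)
  6-4-1 → 1
  8-E → A (borrow)
  A-A-1 → F (borrow)
  3-F-1 → 3 (borrow)
  F-C-1 → 2
  1-D → 4 (borrow)
  2-1-1 → 0

0x423FA16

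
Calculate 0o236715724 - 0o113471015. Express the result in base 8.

Subtract column by column in base 8:
  4-5 → 7 (borrow)
  2-1-1 → 0
  7-0 → 7
  5-1 → 4
  1-7 → 2 (borrow)
  7-4-1 → 2
  6-3 → 3
  3-1 → 2
  2-1 → 1

0o123224707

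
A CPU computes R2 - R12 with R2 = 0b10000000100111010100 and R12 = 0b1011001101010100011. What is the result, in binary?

0b100110111100110001

Subtract column by column in base 2:
  0-1 → 1 (borrow)
  0-1-1 → 0 (borrow)
  1-0-1 → 0
  0-0 → 0
  1-0 → 1
  0-1 → 1 (borrow)
  1-0-1 → 0
  1-1 → 0
  1-0 → 1
  0-1 → 1 (borrow)
  0-0-1 → 1 (borrow)
  1-1-1 → 1 (borrow)
  0-1-1 → 0 (borrow)
  0-0-1 → 1 (borrow)
  0-0-1 → 1 (borrow)
  0-1-1 → 0 (borrow)
  0-1-1 → 0 (borrow)
  0-0-1 → 1 (borrow)
  0-1-1 → 0 (borrow)
  1-0-1 → 0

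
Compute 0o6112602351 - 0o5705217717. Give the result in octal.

Subtract column by column in base 8:
  1-7 → 2 (borrow)
  5-1-1 → 3
  3-7 → 4 (borrow)
  2-7-1 → 2 (borrow)
  0-1-1 → 6 (borrow)
  6-2-1 → 3
  2-5 → 5 (borrow)
  1-0-1 → 0
  1-7 → 2 (borrow)
  6-5-1 → 0

0o205362432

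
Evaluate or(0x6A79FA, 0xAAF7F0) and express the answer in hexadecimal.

0xEAFFFA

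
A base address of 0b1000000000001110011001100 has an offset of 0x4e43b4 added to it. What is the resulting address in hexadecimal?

0b1000000000001110011001100 = 0x1001ccc in hexadecimal.
Add column by column in base 16, right to left:
  c+4 = 0 carry 1
  c+b+1 = 8 carry 1
  c+3+1 = 0 carry 1
  1+4+1 = 6
  0+e = e
  0+4 = 4
  1+0 = 1

0x14e6080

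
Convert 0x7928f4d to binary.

0b111100100101000111101001101

Expand each hex digit to 4 bits: 7=0111 9=1001 2=0010 8=1000 f=1111 4=0100 d=1101.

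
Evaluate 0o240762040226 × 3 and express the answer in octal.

0o742726140702

Multiply each base-8 digit by 3, carrying:
  6×3 = 18 → write 2 carry 2
  2×3+2 = 8 → write 0 carry 1
  2×3+1 = 7 → write 7
  0×3 = 0 → write 0
  4×3 = 12 → write 4 carry 1
  0×3+1 = 1 → write 1
  2×3 = 6 → write 6
  6×3 = 18 → write 2 carry 2
  7×3+2 = 23 → write 7 carry 2
  0×3+2 = 2 → write 2
  4×3 = 12 → write 4 carry 1
  2×3+1 = 7 → write 7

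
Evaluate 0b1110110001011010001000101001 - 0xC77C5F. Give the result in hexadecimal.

0xDFE25CA

0b1110110001011010001000101001 = 0xEC5A229 in hexadecimal.
Subtract column by column in base 16:
  9-F → A (borrow)
  2-5-1 → C (borrow)
  2-C-1 → 5 (borrow)
  A-7-1 → 2
  5-7 → E (borrow)
  C-C-1 → F (borrow)
  E-0-1 → D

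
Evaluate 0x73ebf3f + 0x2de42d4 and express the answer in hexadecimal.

Add column by column in base 16, right to left:
  f+4 = 3 carry 1
  3+d+1 = 1 carry 1
  f+2+1 = 2 carry 1
  b+4+1 = 0 carry 1
  e+e+1 = d carry 1
  3+d+1 = 1 carry 1
  7+2+1 = a

0xa1d0213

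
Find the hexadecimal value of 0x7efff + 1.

0x7f000

The trailing 3 digits are F (max in base 16), so adding 1 cascades: they roll to 0 and the next digit up increments.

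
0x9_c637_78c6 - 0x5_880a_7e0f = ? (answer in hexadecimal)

0x43e2cfab7

Subtract column by column in base 16:
  6-f → 7 (borrow)
  c-0-1 → b
  8-e → a (borrow)
  7-7-1 → f (borrow)
  7-a-1 → c (borrow)
  3-0-1 → 2
  6-8 → e (borrow)
  c-8-1 → 3
  9-5 → 4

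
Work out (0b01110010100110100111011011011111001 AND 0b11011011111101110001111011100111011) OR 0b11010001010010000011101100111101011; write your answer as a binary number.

0b01110010100110100111011011011111001 AND 0b11011011111101110001111011100111011 = 0b01010010100100100001011011000111001.
Then OR with 0b11010001010010000011101100111101011.

0b11010011110110100011111111111111011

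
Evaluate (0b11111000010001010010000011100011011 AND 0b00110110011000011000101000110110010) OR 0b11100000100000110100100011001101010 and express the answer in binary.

0b11110000110000110100100011101111010

0b11111000010001010010000011100011011 AND 0b00110110011000011000101000110110010 = 0b00110000010000010000000000100010010.
Then OR with 0b11100000100000110100100011001101010.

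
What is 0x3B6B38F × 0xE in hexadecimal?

0x33FDD1D2

Multiply each base-16 digit by 14, carrying:
  F×14 = 210 → write 2 carry 13
  8×14+13 = 125 → write D carry 7
  3×14+7 = 49 → write 1 carry 3
  B×14+3 = 157 → write D carry 9
  6×14+9 = 93 → write D carry 5
  B×14+5 = 159 → write F carry 9
  3×14+9 = 51 → write 3 carry 3
  remaining carry: 3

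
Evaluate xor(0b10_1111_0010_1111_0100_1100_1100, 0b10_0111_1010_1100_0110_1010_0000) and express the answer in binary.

0b00100010000011001001101100

XOR bit by bit (1 where the bits differ):
  10111100101111010011001100
^ 10011110101100011010100000
= 00100010000011001001101100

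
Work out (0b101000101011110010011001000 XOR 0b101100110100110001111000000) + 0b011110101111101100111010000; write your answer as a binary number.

0b100011001110110000011011000

First 0b101000101011110010011001000 XOR 0b101100110100110001111000000 = 0b000100011111000011100001000.
Add column by column in base 2, right to left:
  0+0 = 0
  0+0 = 0
  0+0 = 0
  1+0 = 1
  0+1 = 1
  0+0 = 0
  0+1 = 1
  0+1 = 1
  1+1 = 0 carry 1
  1+0+1 = 0 carry 1
  1+0+1 = 0 carry 1
  0+1+1 = 0 carry 1
  0+1+1 = 0 carry 1
  0+0+1 = 1
  0+1 = 1
  1+1 = 0 carry 1
  1+1+1 = 1 carry 1
  1+1+1 = 1 carry 1
  1+1+1 = 1 carry 1
  1+0+1 = 0 carry 1
  0+1+1 = 0 carry 1
  0+0+1 = 1
  0+1 = 1
  1+1 = 0 carry 1
  0+1+1 = 0 carry 1
  0+1+1 = 0 carry 1
  final carry 1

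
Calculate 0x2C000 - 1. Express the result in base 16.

The trailing 3 digits are 0, so subtracting 1 borrows through: they become F and the next digit up decrements.

0x2BFFF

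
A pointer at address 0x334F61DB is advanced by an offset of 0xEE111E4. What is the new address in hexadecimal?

0x423073BF

Add column by column in base 16, right to left:
  B+4 = F
  D+E = B carry 1
  1+1+1 = 3
  6+1 = 7
  F+1 = 0 carry 1
  4+E+1 = 3 carry 1
  3+E+1 = 2 carry 1
  3+0+1 = 4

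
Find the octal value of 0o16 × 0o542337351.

0o11542070276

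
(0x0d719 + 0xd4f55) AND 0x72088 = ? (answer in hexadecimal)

0x62008

Add column by column in base 16, right to left:
  9+5 = e
  1+5 = 6
  7+f = 6 carry 1
  d+4+1 = 2 carry 1
  0+d+1 = e
Sum = 0xe266e; now AND with 0x72088:
  e&7=6, 2&2=2, 6&0=0, 6&8=0, e&8=8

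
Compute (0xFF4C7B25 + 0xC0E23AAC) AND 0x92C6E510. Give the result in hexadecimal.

0x8006A510

Add column by column in base 16, right to left:
  5+C = 1 carry 1
  2+A+1 = D
  B+A = 5 carry 1
  7+3+1 = B
  C+2 = E
  4+E = 2 carry 1
  F+0+1 = 0 carry 1
  F+C+1 = C carry 1
  final carry 1
Sum = 0x1C02EB5D1; now AND with 0x92C6E510:
  1&0=0, C&9=8, 0&2=0, 2&C=0, E&6=6, B&E=A, 5&5=5, D&1=1, 1&0=0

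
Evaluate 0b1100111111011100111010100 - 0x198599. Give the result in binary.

0b1100001100011010000111011

0x198599 = 0b110011000010110011001 in binary.
Subtract column by column in base 2:
  0-1 → 1 (borrow)
  0-0-1 → 1 (borrow)
  1-0-1 → 0
  0-1 → 1 (borrow)
  1-1-1 → 1 (borrow)
  0-0-1 → 1 (borrow)
  1-0-1 → 0
  1-1 → 0
  1-1 → 0
  0-0 → 0
  0-1 → 1 (borrow)
  1-0-1 → 0
  1-0 → 1
  1-0 → 1
  0-0 → 0
  1-1 → 0
  1-1 → 0
  1-0 → 1
  1-0 → 1
  1-1 → 0
  1-1 → 0
  0-0 → 0
  0-0 → 0
  1-0 → 1
  1-0 → 1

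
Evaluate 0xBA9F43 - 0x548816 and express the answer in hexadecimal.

Subtract column by column in base 16:
  3-6 → D (borrow)
  4-1-1 → 2
  F-8 → 7
  9-8 → 1
  A-4 → 6
  B-5 → 6

0x66172D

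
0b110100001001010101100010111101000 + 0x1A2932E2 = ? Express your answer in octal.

0b110100001001010101100010111101000 = 0o64112542750 in octal.
0x1A2932E2 = 0o3212231342 in octal.
Add column by column in base 8, right to left:
  0+2 = 2
  5+4 = 1 carry 1
  7+3+1 = 3 carry 1
  2+1+1 = 4
  4+3 = 7
  5+2 = 7
  2+2 = 4
  1+1 = 2
  1+2 = 3
  4+3 = 7
  6+0 = 6

0o67324774312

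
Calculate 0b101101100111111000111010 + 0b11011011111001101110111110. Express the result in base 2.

Add column by column in base 2, right to left:
  0+0 = 0
  1+1 = 0 carry 1
  0+1+1 = 0 carry 1
  1+1+1 = 1 carry 1
  1+1+1 = 1 carry 1
  1+1+1 = 1 carry 1
  0+0+1 = 1
  0+1 = 1
  0+1 = 1
  1+1 = 0 carry 1
  1+0+1 = 0 carry 1
  1+1+1 = 1 carry 1
  1+1+1 = 1 carry 1
  1+0+1 = 0 carry 1
  1+0+1 = 0 carry 1
  0+1+1 = 0 carry 1
  0+1+1 = 0 carry 1
  1+1+1 = 1 carry 1
  1+1+1 = 1 carry 1
  0+1+1 = 0 carry 1
  1+0+1 = 0 carry 1
  1+1+1 = 1 carry 1
  0+1+1 = 0 carry 1
  1+0+1 = 0 carry 1
  0+1+1 = 0 carry 1
  0+1+1 = 0 carry 1
  final carry 1

0b100001001100001100111111000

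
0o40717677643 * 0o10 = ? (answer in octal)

Multiply each base-8 digit by 8, carrying:
  3×8 = 24 → write 0 carry 3
  4×8+3 = 35 → write 3 carry 4
  6×8+4 = 52 → write 4 carry 6
  7×8+6 = 62 → write 6 carry 7
  7×8+7 = 63 → write 7 carry 7
  6×8+7 = 55 → write 7 carry 6
  7×8+6 = 62 → write 6 carry 7
  1×8+7 = 15 → write 7 carry 1
  7×8+1 = 57 → write 1 carry 7
  0×8+7 = 7 → write 7
  4×8 = 32 → write 0 carry 4
  remaining carry: 4

0o407176776430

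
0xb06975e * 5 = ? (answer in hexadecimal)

0x3720f4d6

Multiply each base-16 digit by 5, carrying:
  e×5 = 70 → write 6 carry 4
  5×5+4 = 29 → write d carry 1
  7×5+1 = 36 → write 4 carry 2
  9×5+2 = 47 → write f carry 2
  6×5+2 = 32 → write 0 carry 2
  0×5+2 = 2 → write 2
  b×5 = 55 → write 7 carry 3
  remaining carry: 3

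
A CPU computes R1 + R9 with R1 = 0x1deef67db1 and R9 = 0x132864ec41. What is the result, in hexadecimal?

Add column by column in base 16, right to left:
  1+1 = 2
  b+4 = f
  d+c = 9 carry 1
  7+e+1 = 6 carry 1
  6+4+1 = b
  f+6 = 5 carry 1
  e+8+1 = 7 carry 1
  e+2+1 = 1 carry 1
  d+3+1 = 1 carry 1
  1+1+1 = 3

0x31175b69f2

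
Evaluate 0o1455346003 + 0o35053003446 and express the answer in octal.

0o36530351451

Add column by column in base 8, right to left:
  3+6 = 1 carry 1
  0+4+1 = 5
  0+4 = 4
  6+3 = 1 carry 1
  4+0+1 = 5
  3+0 = 3
  5+3 = 0 carry 1
  5+5+1 = 3 carry 1
  4+0+1 = 5
  1+5 = 6
  0+3 = 3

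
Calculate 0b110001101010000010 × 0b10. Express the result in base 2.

Multiply each base-2 digit by 2, carrying:
  0×2 = 0 → write 0
  1×2 = 2 → write 0 carry 1
  0×2+1 = 1 → write 1
  0×2 = 0 → write 0
  0×2 = 0 → write 0
  0×2 = 0 → write 0
  0×2 = 0 → write 0
  1×2 = 2 → write 0 carry 1
  0×2+1 = 1 → write 1
  1×2 = 2 → write 0 carry 1
  0×2+1 = 1 → write 1
  1×2 = 2 → write 0 carry 1
  1×2+1 = 3 → write 1 carry 1
  0×2+1 = 1 → write 1
  0×2 = 0 → write 0
  0×2 = 0 → write 0
  1×2 = 2 → write 0 carry 1
  1×2+1 = 3 → write 1 carry 1
  remaining carry: 1

0b1100011010100000100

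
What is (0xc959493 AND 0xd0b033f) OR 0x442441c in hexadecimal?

0xc43441f

0xc959493 AND 0xd0b033f = 0xc010013.
Then OR with 0x442441c.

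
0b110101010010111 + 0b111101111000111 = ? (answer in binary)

0b1110011001011110

Add column by column in base 2, right to left:
  1+1 = 0 carry 1
  1+1+1 = 1 carry 1
  1+1+1 = 1 carry 1
  0+0+1 = 1
  1+0 = 1
  0+0 = 0
  0+1 = 1
  1+1 = 0 carry 1
  0+1+1 = 0 carry 1
  1+1+1 = 1 carry 1
  0+0+1 = 1
  1+1 = 0 carry 1
  0+1+1 = 0 carry 1
  1+1+1 = 1 carry 1
  1+1+1 = 1 carry 1
  final carry 1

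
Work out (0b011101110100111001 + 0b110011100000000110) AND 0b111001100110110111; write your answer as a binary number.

0b10001000100110111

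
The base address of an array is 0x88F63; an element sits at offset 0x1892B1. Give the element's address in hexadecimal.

0x212214

Add column by column in base 16, right to left:
  3+1 = 4
  6+B = 1 carry 1
  F+2+1 = 2 carry 1
  8+9+1 = 2 carry 1
  8+8+1 = 1 carry 1
  0+1+1 = 2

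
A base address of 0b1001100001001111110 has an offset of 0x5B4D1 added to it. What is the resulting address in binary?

0b10100111011101001111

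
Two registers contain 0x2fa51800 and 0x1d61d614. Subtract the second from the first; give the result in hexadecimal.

Subtract column by column in base 16:
  0-4 → c (borrow)
  0-1-1 → e (borrow)
  8-6-1 → 1
  1-d → 4 (borrow)
  5-1-1 → 3
  a-6 → 4
  f-d → 2
  2-1 → 1

0x124341ec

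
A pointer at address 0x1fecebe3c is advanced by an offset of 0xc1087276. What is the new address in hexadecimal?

0x2bfd730b2

Add column by column in base 16, right to left:
  c+6 = 2 carry 1
  3+7+1 = b
  e+2 = 0 carry 1
  b+7+1 = 3 carry 1
  e+8+1 = 7 carry 1
  c+0+1 = d
  e+1 = f
  f+c = b carry 1
  1+0+1 = 2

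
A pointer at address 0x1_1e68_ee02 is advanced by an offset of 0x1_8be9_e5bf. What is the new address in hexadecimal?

0x2aa52d3c1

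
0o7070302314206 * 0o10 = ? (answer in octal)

Multiply each base-8 digit by 8, carrying:
  6×8 = 48 → write 0 carry 6
  0×8+6 = 6 → write 6
  2×8 = 16 → write 0 carry 2
  4×8+2 = 34 → write 2 carry 4
  1×8+4 = 12 → write 4 carry 1
  3×8+1 = 25 → write 1 carry 3
  2×8+3 = 19 → write 3 carry 2
  0×8+2 = 2 → write 2
  3×8 = 24 → write 0 carry 3
  0×8+3 = 3 → write 3
  7×8 = 56 → write 0 carry 7
  0×8+7 = 7 → write 7
  7×8 = 56 → write 0 carry 7
  remaining carry: 7

0o70703023142060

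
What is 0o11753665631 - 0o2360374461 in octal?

0o7373271150

Subtract column by column in base 8:
  1-1 → 0
  3-6 → 5 (borrow)
  6-4-1 → 1
  5-4 → 1
  6-7 → 7 (borrow)
  6-3-1 → 2
  3-0 → 3
  5-6 → 7 (borrow)
  7-3-1 → 3
  1-2 → 7 (borrow)
  1-0-1 → 0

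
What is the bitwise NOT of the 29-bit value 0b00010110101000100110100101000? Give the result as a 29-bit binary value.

0b11101001010111011001011010111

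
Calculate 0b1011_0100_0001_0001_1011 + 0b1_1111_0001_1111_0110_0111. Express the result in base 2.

0b1010100110000010000010

Add column by column in base 2, right to left:
  1+1 = 0 carry 1
  1+1+1 = 1 carry 1
  0+1+1 = 0 carry 1
  1+0+1 = 0 carry 1
  1+0+1 = 0 carry 1
  0+1+1 = 0 carry 1
  0+1+1 = 0 carry 1
  0+0+1 = 1
  1+1 = 0 carry 1
  0+1+1 = 0 carry 1
  0+1+1 = 0 carry 1
  0+1+1 = 0 carry 1
  0+1+1 = 0 carry 1
  0+0+1 = 1
  1+0 = 1
  0+0 = 0
  1+1 = 0 carry 1
  1+1+1 = 1 carry 1
  0+1+1 = 0 carry 1
  1+1+1 = 1 carry 1
  0+1+1 = 0 carry 1
  final carry 1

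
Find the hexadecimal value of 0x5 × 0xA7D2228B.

0x3471AACB7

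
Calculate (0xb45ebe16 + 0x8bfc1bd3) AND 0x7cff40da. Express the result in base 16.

Add column by column in base 16, right to left:
  6+3 = 9
  1+d = e
  e+b = 9 carry 1
  b+1+1 = d
  e+c = a carry 1
  5+f+1 = 5 carry 1
  4+b+1 = 0 carry 1
  b+8+1 = 4 carry 1
  final carry 1
Sum = 0x1405ad9e9; now AND with 0x7cff40da:
  1&0=0, 4&7=4, 0&c=0, 5&f=5, a&f=a, d&4=4, 9&0=0, e&d=c, 9&a=8

0x405a40c8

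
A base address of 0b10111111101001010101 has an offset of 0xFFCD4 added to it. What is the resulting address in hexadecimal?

0b10111111101001010101 = 0xBFA55 in hexadecimal.
Add column by column in base 16, right to left:
  5+4 = 9
  5+D = 2 carry 1
  A+C+1 = 7 carry 1
  F+F+1 = F carry 1
  B+F+1 = B carry 1
  final carry 1

0x1BF729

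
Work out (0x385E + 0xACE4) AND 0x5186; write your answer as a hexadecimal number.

Add column by column in base 16, right to left:
  E+4 = 2 carry 1
  5+E+1 = 4 carry 1
  8+C+1 = 5 carry 1
  3+A+1 = E
Sum = 0xE542; now AND with 0x5186:
  E&5=4, 5&1=1, 4&8=0, 2&6=2

0x4102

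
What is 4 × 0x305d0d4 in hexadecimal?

0xc174350

Multiply each base-16 digit by 4, carrying:
  4×4 = 16 → write 0 carry 1
  d×4+1 = 53 → write 5 carry 3
  0×4+3 = 3 → write 3
  d×4 = 52 → write 4 carry 3
  5×4+3 = 23 → write 7 carry 1
  0×4+1 = 1 → write 1
  3×4 = 12 → write c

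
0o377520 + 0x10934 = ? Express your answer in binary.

0b110000100010000100

0o377520 = 0b11111111101010000 in binary.
0x10934 = 0b10000100100110100 in binary.
Add column by column in base 2, right to left:
  0+0 = 0
  0+0 = 0
  0+1 = 1
  0+0 = 0
  1+1 = 0 carry 1
  0+1+1 = 0 carry 1
  1+0+1 = 0 carry 1
  0+0+1 = 1
  1+1 = 0 carry 1
  1+0+1 = 0 carry 1
  1+0+1 = 0 carry 1
  1+1+1 = 1 carry 1
  1+0+1 = 0 carry 1
  1+0+1 = 0 carry 1
  1+0+1 = 0 carry 1
  1+0+1 = 0 carry 1
  1+1+1 = 1 carry 1
  final carry 1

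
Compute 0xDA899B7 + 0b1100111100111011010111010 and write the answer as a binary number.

0b1111010001110001000001110001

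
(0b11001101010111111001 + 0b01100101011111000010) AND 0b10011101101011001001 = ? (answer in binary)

0b10000100010001001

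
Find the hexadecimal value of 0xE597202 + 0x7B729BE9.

0x89CC0DEB

Add column by column in base 16, right to left:
  2+9 = B
  0+E = E
  2+B = D
  7+9 = 0 carry 1
  9+2+1 = C
  5+7 = C
  E+B = 9 carry 1
  0+7+1 = 8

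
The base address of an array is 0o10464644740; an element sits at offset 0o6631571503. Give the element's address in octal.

Add column by column in base 8, right to left:
  0+3 = 3
  4+0 = 4
  7+5 = 4 carry 1
  4+1+1 = 6
  4+7 = 3 carry 1
  6+5+1 = 4 carry 1
  4+1+1 = 6
  6+3 = 1 carry 1
  4+6+1 = 3 carry 1
  0+6+1 = 7
  1+0 = 1

0o17316436443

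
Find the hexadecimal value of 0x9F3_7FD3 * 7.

0x45A87EC5

Multiply each base-16 digit by 7, carrying:
  3×7 = 21 → write 5 carry 1
  D×7+1 = 92 → write C carry 5
  F×7+5 = 110 → write E carry 6
  7×7+6 = 55 → write 7 carry 3
  3×7+3 = 24 → write 8 carry 1
  F×7+1 = 106 → write A carry 6
  9×7+6 = 69 → write 5 carry 4
  remaining carry: 4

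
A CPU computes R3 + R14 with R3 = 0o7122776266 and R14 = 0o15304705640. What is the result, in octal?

0o24427704126

Add column by column in base 8, right to left:
  6+0 = 6
  6+4 = 2 carry 1
  2+6+1 = 1 carry 1
  6+5+1 = 4 carry 1
  7+0+1 = 0 carry 1
  7+7+1 = 7 carry 1
  2+4+1 = 7
  2+0 = 2
  1+3 = 4
  7+5 = 4 carry 1
  0+1+1 = 2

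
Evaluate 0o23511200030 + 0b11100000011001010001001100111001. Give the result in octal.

0o57542411521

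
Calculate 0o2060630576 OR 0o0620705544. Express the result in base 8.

OR each oct digit independently (no carries):
  2|0=2, 0|6=6, 6|2=6, 0|0=0, 6|7=7, 3|0=3, 0|5=5, 5|5=5, 7|4=7, 6|4=6

0o2660735576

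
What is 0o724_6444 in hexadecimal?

Each octal digit is 3 bits: 7=111 2=010 4=100 6=110 4=100 4=100 4=100.
Group the bits into nibbles: 0001 1101 0100 1101 0010 0100 → 1D4D24.

0x1D4D24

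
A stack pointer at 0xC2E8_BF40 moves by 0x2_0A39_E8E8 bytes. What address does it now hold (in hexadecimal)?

0x2CD22A828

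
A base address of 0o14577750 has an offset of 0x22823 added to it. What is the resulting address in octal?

0x22823 = 0o424043 in octal.
Add column by column in base 8, right to left:
  0+3 = 3
  5+4 = 1 carry 1
  7+0+1 = 0 carry 1
  7+4+1 = 4 carry 1
  7+2+1 = 2 carry 1
  5+4+1 = 2 carry 1
  4+0+1 = 5
  1+0 = 1

0o15224013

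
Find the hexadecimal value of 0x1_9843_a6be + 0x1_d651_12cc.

Add column by column in base 16, right to left:
  e+c = a carry 1
  b+c+1 = 8 carry 1
  6+2+1 = 9
  a+1 = b
  3+1 = 4
  4+5 = 9
  8+6 = e
  9+d = 6 carry 1
  1+1+1 = 3

0x36e94b98a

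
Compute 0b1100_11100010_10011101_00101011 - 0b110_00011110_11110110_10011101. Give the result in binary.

0b110110000111010011010001110

Subtract column by column in base 2:
  1-1 → 0
  1-0 → 1
  0-1 → 1 (borrow)
  1-1-1 → 1 (borrow)
  0-1-1 → 0 (borrow)
  1-0-1 → 0
  0-0 → 0
  0-1 → 1 (borrow)
  1-0-1 → 0
  0-1 → 1 (borrow)
  1-1-1 → 1 (borrow)
  1-0-1 → 0
  1-1 → 0
  0-1 → 1 (borrow)
  0-1-1 → 0 (borrow)
  1-1-1 → 1 (borrow)
  0-0-1 → 1 (borrow)
  1-1-1 → 1 (borrow)
  0-1-1 → 0 (borrow)
  0-1-1 → 0 (borrow)
  0-1-1 → 0 (borrow)
  1-0-1 → 0
  1-0 → 1
  1-0 → 1
  0-0 → 0
  0-1 → 1 (borrow)
  1-1-1 → 1 (borrow)
  1-0-1 → 0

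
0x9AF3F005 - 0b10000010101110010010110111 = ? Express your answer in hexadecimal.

0x98E90B4E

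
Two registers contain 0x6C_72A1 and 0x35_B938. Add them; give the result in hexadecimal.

0xA22BD9

Add column by column in base 16, right to left:
  1+8 = 9
  A+3 = D
  2+9 = B
  7+B = 2 carry 1
  C+5+1 = 2 carry 1
  6+3+1 = A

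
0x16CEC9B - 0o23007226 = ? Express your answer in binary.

0x16CEC9B = 0b1011011001110110010011011 in binary.
0o23007226 = 0b10011000000111010010110 in binary.
Subtract column by column in base 2:
  1-0 → 1
  1-1 → 0
  0-1 → 1 (borrow)
  1-0-1 → 0
  1-1 → 0
  0-0 → 0
  0-0 → 0
  1-1 → 0
  0-0 → 0
  0-1 → 1 (borrow)
  1-1-1 → 1 (borrow)
  1-1-1 → 1 (borrow)
  0-0-1 → 1 (borrow)
  1-0-1 → 0
  1-0 → 1
  1-0 → 1
  0-0 → 0
  0-0 → 0
  1-1 → 0
  1-1 → 0
  0-0 → 0
  1-0 → 1
  1-1 → 0
  0-0 → 0
  1-0 → 1

0b1001000001101111000000101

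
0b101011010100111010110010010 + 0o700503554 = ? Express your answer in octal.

0b101011010100111010110010010 = 0o532472622 in octal.
Add column by column in base 8, right to left:
  2+4 = 6
  2+5 = 7
  6+5 = 3 carry 1
  2+3+1 = 6
  7+0 = 7
  4+5 = 1 carry 1
  2+0+1 = 3
  3+0 = 3
  5+7 = 4 carry 1
  final carry 1

0o1433176376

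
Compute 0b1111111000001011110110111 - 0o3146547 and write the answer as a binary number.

0b1111011110100101001010000

0o3146547 = 0b11001100110101100111 in binary.
Subtract column by column in base 2:
  1-1 → 0
  1-1 → 0
  1-1 → 0
  0-0 → 0
  1-0 → 1
  1-1 → 0
  0-1 → 1 (borrow)
  1-0-1 → 0
  1-1 → 0
  1-0 → 1
  1-1 → 0
  0-1 → 1 (borrow)
  1-0-1 → 0
  0-0 → 0
  0-1 → 1 (borrow)
  0-1-1 → 0 (borrow)
  0-0-1 → 1 (borrow)
  0-0-1 → 1 (borrow)
  1-1-1 → 1 (borrow)
  1-1-1 → 1 (borrow)
  1-0-1 → 0
  1-0 → 1
  1-0 → 1
  1-0 → 1
  1-0 → 1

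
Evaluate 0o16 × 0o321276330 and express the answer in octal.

0o5563151720

Multiply each base-8 digit by 14, carrying:
  0×14 = 0 → write 0
  3×14 = 42 → write 2 carry 5
  3×14+5 = 47 → write 7 carry 5
  6×14+5 = 89 → write 1 carry 11
  7×14+11 = 109 → write 5 carry 13
  2×14+13 = 41 → write 1 carry 5
  1×14+5 = 19 → write 3 carry 2
  2×14+2 = 30 → write 6 carry 3
  3×14+3 = 45 → write 5 carry 5
  remaining carry: 5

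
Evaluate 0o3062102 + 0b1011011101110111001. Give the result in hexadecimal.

0x121FFB

0o3062102 = 0xC6442 in hexadecimal.
0b1011011101110111001 = 0x5BBB9 in hexadecimal.
Add column by column in base 16, right to left:
  2+9 = B
  4+B = F
  4+B = F
  6+B = 1 carry 1
  C+5+1 = 2 carry 1
  final carry 1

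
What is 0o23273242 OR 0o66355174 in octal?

OR each oct digit independently (no carries):
  2|6=6, 3|6=7, 2|3=3, 7|5=7, 3|5=7, 2|1=3, 4|7=7, 2|4=6

0o67377376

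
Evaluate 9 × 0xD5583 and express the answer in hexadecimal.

Multiply each base-16 digit by 9, carrying:
  3×9 = 27 → write B carry 1
  8×9+1 = 73 → write 9 carry 4
  5×9+4 = 49 → write 1 carry 3
  5×9+3 = 48 → write 0 carry 3
  D×9+3 = 120 → write 8 carry 7
  remaining carry: 7

0x78019B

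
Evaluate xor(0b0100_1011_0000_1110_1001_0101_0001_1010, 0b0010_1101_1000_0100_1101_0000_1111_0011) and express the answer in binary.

0b01100110100010100100010111101001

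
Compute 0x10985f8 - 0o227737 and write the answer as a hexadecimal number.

0o227737 = 0x12fdf in hexadecimal.
Subtract column by column in base 16:
  8-f → 9 (borrow)
  f-d-1 → 1
  5-f → 6 (borrow)
  8-2-1 → 5
  9-1 → 8
  0-0 → 0
  1-0 → 1

0x1085619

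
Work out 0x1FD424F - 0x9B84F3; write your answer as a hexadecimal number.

Subtract column by column in base 16:
  F-3 → C
  4-F → 5 (borrow)
  2-4-1 → D (borrow)
  4-8-1 → B (borrow)
  D-B-1 → 1
  F-9 → 6
  1-0 → 1

0x161BD5C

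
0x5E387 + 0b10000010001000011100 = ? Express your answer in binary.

0b11100000010110100011

0x5E387 = 0b1011110001110000111 in binary.
Add column by column in base 2, right to left:
  1+0 = 1
  1+0 = 1
  1+1 = 0 carry 1
  0+1+1 = 0 carry 1
  0+1+1 = 0 carry 1
  0+0+1 = 1
  0+0 = 0
  1+0 = 1
  1+0 = 1
  1+1 = 0 carry 1
  0+0+1 = 1
  0+0 = 0
  0+0 = 0
  1+1 = 0 carry 1
  1+0+1 = 0 carry 1
  1+0+1 = 0 carry 1
  1+0+1 = 0 carry 1
  0+0+1 = 1
  1+0 = 1
  0+1 = 1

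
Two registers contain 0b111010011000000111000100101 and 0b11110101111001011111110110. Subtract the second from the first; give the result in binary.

Subtract column by column in base 2:
  1-0 → 1
  0-1 → 1 (borrow)
  1-1-1 → 1 (borrow)
  0-0-1 → 1 (borrow)
  0-1-1 → 0 (borrow)
  1-1-1 → 1 (borrow)
  0-1-1 → 0 (borrow)
  0-1-1 → 0 (borrow)
  0-1-1 → 0 (borrow)
  1-1-1 → 1 (borrow)
  1-1-1 → 1 (borrow)
  1-0-1 → 0
  0-1 → 1 (borrow)
  0-0-1 → 1 (borrow)
  0-0-1 → 1 (borrow)
  0-1-1 → 0 (borrow)
  0-1-1 → 0 (borrow)
  0-1-1 → 0 (borrow)
  1-1-1 → 1 (borrow)
  1-0-1 → 0
  0-1 → 1 (borrow)
  0-0-1 → 1 (borrow)
  1-1-1 → 1 (borrow)
  0-1-1 → 0 (borrow)
  1-1-1 → 1 (borrow)
  1-1-1 → 1 (borrow)
  1-0-1 → 0

0b11011101000111011000101111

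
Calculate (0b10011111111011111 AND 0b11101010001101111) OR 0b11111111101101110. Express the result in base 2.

0b10011111111011111 AND 0b11101010001101111 = 0b10001010001001111.
Then OR with 0b11111111101101110.

0b11111111101101111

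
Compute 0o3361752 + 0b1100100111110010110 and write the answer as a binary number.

0b101000011001110000000

0o3361752 = 0b11011110001111101010 in binary.
Add column by column in base 2, right to left:
  0+0 = 0
  1+1 = 0 carry 1
  0+1+1 = 0 carry 1
  1+0+1 = 0 carry 1
  0+1+1 = 0 carry 1
  1+0+1 = 0 carry 1
  1+0+1 = 0 carry 1
  1+1+1 = 1 carry 1
  1+1+1 = 1 carry 1
  1+1+1 = 1 carry 1
  0+1+1 = 0 carry 1
  0+1+1 = 0 carry 1
  0+0+1 = 1
  1+0 = 1
  1+1 = 0 carry 1
  1+0+1 = 0 carry 1
  1+0+1 = 0 carry 1
  0+1+1 = 0 carry 1
  1+1+1 = 1 carry 1
  1+0+1 = 0 carry 1
  final carry 1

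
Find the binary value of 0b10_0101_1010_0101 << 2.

Left shift by 2: append 2 zero bits.

0b1001011010010100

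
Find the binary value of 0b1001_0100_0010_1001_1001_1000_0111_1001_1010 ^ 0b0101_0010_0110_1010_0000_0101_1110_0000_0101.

0b110001100100001110011101100110011111

XOR bit by bit (1 where the bits differ):
  100101000010100110011000011110011010
^ 010100100110101000000101111000000101
= 110001100100001110011101100110011111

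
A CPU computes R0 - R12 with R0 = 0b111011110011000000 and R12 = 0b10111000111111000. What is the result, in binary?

0b100100101011001000

Subtract column by column in base 2:
  0-0 → 0
  0-0 → 0
  0-0 → 0
  0-1 → 1 (borrow)
  0-1-1 → 0 (borrow)
  0-1-1 → 0 (borrow)
  1-1-1 → 1 (borrow)
  1-1-1 → 1 (borrow)
  0-1-1 → 0 (borrow)
  0-0-1 → 1 (borrow)
  1-0-1 → 0
  1-0 → 1
  1-1 → 0
  1-1 → 0
  0-1 → 1 (borrow)
  1-0-1 → 0
  1-1 → 0
  1-0 → 1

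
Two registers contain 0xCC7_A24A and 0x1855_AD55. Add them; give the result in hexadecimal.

0x251D4F9F

Add column by column in base 16, right to left:
  A+5 = F
  4+5 = 9
  2+D = F
  A+A = 4 carry 1
  7+5+1 = D
  C+5 = 1 carry 1
  C+8+1 = 5 carry 1
  0+1+1 = 2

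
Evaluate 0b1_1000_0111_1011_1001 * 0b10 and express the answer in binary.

0b110000111101110010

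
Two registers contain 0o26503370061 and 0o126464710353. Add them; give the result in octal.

0o155170300434

Add column by column in base 8, right to left:
  1+3 = 4
  6+5 = 3 carry 1
  0+3+1 = 4
  0+0 = 0
  7+1 = 0 carry 1
  3+7+1 = 3 carry 1
  3+4+1 = 0 carry 1
  0+6+1 = 7
  5+4 = 1 carry 1
  6+6+1 = 5 carry 1
  2+2+1 = 5
  0+1 = 1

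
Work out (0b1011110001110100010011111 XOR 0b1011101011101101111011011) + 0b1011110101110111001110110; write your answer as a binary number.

0b1100010000010000110111010

First 0b1011110001110100010011111 XOR 0b1011101011101101111011011 = 0b0000011010011001101000100.
Add column by column in base 2, right to left:
  0+0 = 0
  0+1 = 1
  1+1 = 0 carry 1
  0+0+1 = 1
  0+1 = 1
  0+1 = 1
  1+1 = 0 carry 1
  0+0+1 = 1
  1+0 = 1
  1+1 = 0 carry 1
  0+1+1 = 0 carry 1
  0+1+1 = 0 carry 1
  1+0+1 = 0 carry 1
  1+1+1 = 1 carry 1
  0+1+1 = 0 carry 1
  0+1+1 = 0 carry 1
  1+0+1 = 0 carry 1
  0+1+1 = 0 carry 1
  1+0+1 = 0 carry 1
  1+1+1 = 1 carry 1
  0+1+1 = 0 carry 1
  0+1+1 = 0 carry 1
  0+1+1 = 0 carry 1
  0+0+1 = 1
  0+1 = 1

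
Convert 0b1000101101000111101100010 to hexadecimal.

Group the bits into nibbles: 0001 0001 0110 1000 1111 0110 0010 → 1168F62.

0x1168F62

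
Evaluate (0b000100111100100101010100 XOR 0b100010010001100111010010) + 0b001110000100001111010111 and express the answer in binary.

First 0b000100111100100101010100 XOR 0b100010010001100111010010 = 0b100110101101000010000110.
Add column by column in base 2, right to left:
  0+1 = 1
  1+1 = 0 carry 1
  1+1+1 = 1 carry 1
  0+0+1 = 1
  0+1 = 1
  0+0 = 0
  0+1 = 1
  1+1 = 0 carry 1
  0+1+1 = 0 carry 1
  0+1+1 = 0 carry 1
  0+0+1 = 1
  0+0 = 0
  1+0 = 1
  0+0 = 0
  1+1 = 0 carry 1
  1+0+1 = 0 carry 1
  0+0+1 = 1
  1+0 = 1
  0+0 = 0
  1+1 = 0 carry 1
  1+1+1 = 1 carry 1
  0+1+1 = 0 carry 1
  0+0+1 = 1
  1+0 = 1

0b110100110001010001011101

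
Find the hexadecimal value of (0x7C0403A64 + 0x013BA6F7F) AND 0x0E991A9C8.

0xC190A9C0

Add column by column in base 16, right to left:
  4+F = 3 carry 1
  6+7+1 = E
  A+F = 9 carry 1
  3+6+1 = A
  0+A = A
  4+B = F
  0+3 = 3
  C+1 = D
  7+0 = 7
Sum = 0x7D3FAA9E3; now AND with 0x0E991A9C8:
  7&0=0, D&E=C, 3&9=1, F&9=9, A&1=0, A&A=A, 9&9=9, E&C=C, 3&8=0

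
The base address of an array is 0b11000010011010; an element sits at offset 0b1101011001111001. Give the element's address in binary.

0b10000011100010011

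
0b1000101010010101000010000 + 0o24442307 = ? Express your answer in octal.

0b1000101010010101000010000 = 0o105225020 in octal.
Add column by column in base 8, right to left:
  0+7 = 7
  2+0 = 2
  0+3 = 3
  5+2 = 7
  2+4 = 6
  2+4 = 6
  5+4 = 1 carry 1
  0+2+1 = 3
  1+0 = 1

0o131667327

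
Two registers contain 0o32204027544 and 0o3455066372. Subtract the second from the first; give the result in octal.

Subtract column by column in base 8:
  4-2 → 2
  4-7 → 5 (borrow)
  5-3-1 → 1
  7-6 → 1
  2-6 → 4 (borrow)
  0-0-1 → 7 (borrow)
  4-5-1 → 6 (borrow)
  0-5-1 → 2 (borrow)
  2-4-1 → 5 (borrow)
  2-3-1 → 6 (borrow)
  3-0-1 → 2

0o26526741152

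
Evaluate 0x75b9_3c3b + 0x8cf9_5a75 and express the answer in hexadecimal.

0x102b296b0

Add column by column in base 16, right to left:
  b+5 = 0 carry 1
  3+7+1 = b
  c+a = 6 carry 1
  3+5+1 = 9
  9+9 = 2 carry 1
  b+f+1 = b carry 1
  5+c+1 = 2 carry 1
  7+8+1 = 0 carry 1
  final carry 1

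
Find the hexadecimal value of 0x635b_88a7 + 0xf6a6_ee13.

Add column by column in base 16, right to left:
  7+3 = a
  a+1 = b
  8+e = 6 carry 1
  8+e+1 = 7 carry 1
  b+6+1 = 2 carry 1
  5+a+1 = 0 carry 1
  3+6+1 = a
  6+f = 5 carry 1
  final carry 1

0x15a0276ba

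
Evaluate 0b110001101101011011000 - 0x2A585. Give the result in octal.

0b110001101101011011000 = 0o6155330 in octal.
0x2A585 = 0o522605 in octal.
Subtract column by column in base 8:
  0-5 → 3 (borrow)
  3-0-1 → 2
  3-6 → 5 (borrow)
  5-2-1 → 2
  5-2 → 3
  1-5 → 4 (borrow)
  6-0-1 → 5

0o5432523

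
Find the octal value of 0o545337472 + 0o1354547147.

0o2122106641

Add column by column in base 8, right to left:
  2+7 = 1 carry 1
  7+4+1 = 4 carry 1
  4+1+1 = 6
  7+7 = 6 carry 1
  3+4+1 = 0 carry 1
  3+5+1 = 1 carry 1
  5+4+1 = 2 carry 1
  4+5+1 = 2 carry 1
  5+3+1 = 1 carry 1
  0+1+1 = 2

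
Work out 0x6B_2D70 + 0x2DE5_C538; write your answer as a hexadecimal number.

Add column by column in base 16, right to left:
  0+8 = 8
  7+3 = A
  D+5 = 2 carry 1
  2+C+1 = F
  B+5 = 0 carry 1
  6+E+1 = 5 carry 1
  0+D+1 = E
  0+2 = 2

0x2E50F2A8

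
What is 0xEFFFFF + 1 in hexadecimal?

The trailing 5 digits are F (max in base 16), so adding 1 cascades: they roll to 0 and the next digit up increments.

0xF00000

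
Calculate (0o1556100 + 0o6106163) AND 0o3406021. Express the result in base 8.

0o3404021

Add column by column in base 8, right to left:
  0+3 = 3
  0+6 = 6
  1+1 = 2
  6+6 = 4 carry 1
  5+0+1 = 6
  5+1 = 6
  1+6 = 7
Sum = 0o7664263; now AND with 0o3406021:
  7&3=3, 6&4=4, 6&0=0, 4&6=4, 2&0=0, 6&2=2, 3&1=1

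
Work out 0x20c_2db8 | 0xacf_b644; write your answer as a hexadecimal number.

OR each hex digit independently (no carries):
  2|a=a, 0|c=c, c|f=f, 2|b=b, d|6=f, b|4=f, 8|4=c

0xacfbffc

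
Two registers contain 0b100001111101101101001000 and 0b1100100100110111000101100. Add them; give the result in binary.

Add column by column in base 2, right to left:
  0+0 = 0
  0+0 = 0
  0+1 = 1
  1+1 = 0 carry 1
  0+0+1 = 1
  0+1 = 1
  1+0 = 1
  0+0 = 0
  1+0 = 1
  1+1 = 0 carry 1
  0+1+1 = 0 carry 1
  1+1+1 = 1 carry 1
  1+0+1 = 0 carry 1
  0+1+1 = 0 carry 1
  1+1+1 = 1 carry 1
  1+0+1 = 0 carry 1
  1+0+1 = 0 carry 1
  1+1+1 = 1 carry 1
  1+0+1 = 0 carry 1
  0+0+1 = 1
  0+1 = 1
  0+0 = 0
  0+0 = 0
  1+1 = 0 carry 1
  0+1+1 = 0 carry 1
  final carry 1

0b10000110100100100101110100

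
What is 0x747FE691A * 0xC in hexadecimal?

0x575FECED38

Multiply each base-16 digit by 12, carrying:
  A×12 = 120 → write 8 carry 7
  1×12+7 = 19 → write 3 carry 1
  9×12+1 = 109 → write D carry 6
  6×12+6 = 78 → write E carry 4
  E×12+4 = 172 → write C carry 10
  F×12+10 = 190 → write E carry 11
  7×12+11 = 95 → write F carry 5
  4×12+5 = 53 → write 5 carry 3
  7×12+3 = 87 → write 7 carry 5
  remaining carry: 5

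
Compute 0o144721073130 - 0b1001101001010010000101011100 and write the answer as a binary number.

0b1100011101100111110101010011111100

0o144721073130 = 0b1100100111010001000111011001011000 in binary.
Subtract column by column in base 2:
  0-0 → 0
  0-0 → 0
  0-1 → 1 (borrow)
  1-1-1 → 1 (borrow)
  1-1-1 → 1 (borrow)
  0-0-1 → 1 (borrow)
  1-1-1 → 1 (borrow)
  0-0-1 → 1 (borrow)
  0-1-1 → 0 (borrow)
  1-0-1 → 0
  1-0 → 1
  0-0 → 0
  1-0 → 1
  1-1 → 0
  1-0 → 1
  0-0 → 0
  0-1 → 1 (borrow)
  0-0-1 → 1 (borrow)
  1-1-1 → 1 (borrow)
  0-0-1 → 1 (borrow)
  0-0-1 → 1 (borrow)
  0-1-1 → 0 (borrow)
  1-0-1 → 0
  0-1 → 1 (borrow)
  1-1-1 → 1 (borrow)
  1-0-1 → 0
  1-0 → 1
  0-1 → 1 (borrow)
  0-0-1 → 1 (borrow)
  1-0-1 → 0
  0-0 → 0
  0-0 → 0
  1-0 → 1
  1-0 → 1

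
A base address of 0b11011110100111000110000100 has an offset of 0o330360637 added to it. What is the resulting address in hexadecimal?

0x6DC5323

0b11011110100111000110000100 = 0x37A7184 in hexadecimal.
0o330360637 = 0x361E19F in hexadecimal.
Add column by column in base 16, right to left:
  4+F = 3 carry 1
  8+9+1 = 2 carry 1
  1+1+1 = 3
  7+E = 5 carry 1
  A+1+1 = C
  7+6 = D
  3+3 = 6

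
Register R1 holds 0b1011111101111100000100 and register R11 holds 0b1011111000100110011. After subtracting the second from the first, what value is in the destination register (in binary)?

0b1010011110110111010001

Subtract column by column in base 2:
  0-1 → 1 (borrow)
  0-1-1 → 0 (borrow)
  1-0-1 → 0
  0-0 → 0
  0-1 → 1 (borrow)
  0-1-1 → 0 (borrow)
  0-0-1 → 1 (borrow)
  0-0-1 → 1 (borrow)
  1-1-1 → 1 (borrow)
  1-0-1 → 0
  1-0 → 1
  1-0 → 1
  1-1 → 0
  0-1 → 1 (borrow)
  1-1-1 → 1 (borrow)
  1-1-1 → 1 (borrow)
  1-1-1 → 1 (borrow)
  1-0-1 → 0
  1-1 → 0
  1-0 → 1
  0-0 → 0
  1-0 → 1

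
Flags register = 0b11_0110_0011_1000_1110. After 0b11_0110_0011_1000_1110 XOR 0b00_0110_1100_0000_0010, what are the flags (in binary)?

0b110000111110001100

XOR bit by bit (1 where the bits differ):
  110110001110001110
^ 000110110000000010
= 110000111110001100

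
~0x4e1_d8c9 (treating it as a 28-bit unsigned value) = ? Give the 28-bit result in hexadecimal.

0xb1e2736

Each hex digit d becomes f−d:
  4→b, e→1, 1→e, d→2, 8→7, c→3, 9→6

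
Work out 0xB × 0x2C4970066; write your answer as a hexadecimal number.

Multiply each base-16 digit by 11, carrying:
  6×11 = 66 → write 2 carry 4
  6×11+4 = 70 → write 6 carry 4
  0×11+4 = 4 → write 4
  0×11 = 0 → write 0
  7×11 = 77 → write D carry 4
  9×11+4 = 103 → write 7 carry 6
  4×11+6 = 50 → write 2 carry 3
  C×11+3 = 135 → write 7 carry 8
  2×11+8 = 30 → write E carry 1
  remaining carry: 1

0x1E727D0462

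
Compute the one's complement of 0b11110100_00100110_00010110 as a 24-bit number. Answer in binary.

0b000010111101100111101001

Invert each bit: 111101000010011000010110 → 000010111101100111101001.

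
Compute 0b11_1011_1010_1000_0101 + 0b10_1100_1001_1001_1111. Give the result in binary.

0b1101000010000100100

Add column by column in base 2, right to left:
  1+1 = 0 carry 1
  0+1+1 = 0 carry 1
  1+1+1 = 1 carry 1
  0+1+1 = 0 carry 1
  0+1+1 = 0 carry 1
  0+0+1 = 1
  0+0 = 0
  1+1 = 0 carry 1
  0+1+1 = 0 carry 1
  1+0+1 = 0 carry 1
  0+0+1 = 1
  1+1 = 0 carry 1
  1+0+1 = 0 carry 1
  1+0+1 = 0 carry 1
  0+1+1 = 0 carry 1
  1+1+1 = 1 carry 1
  1+0+1 = 0 carry 1
  1+1+1 = 1 carry 1
  final carry 1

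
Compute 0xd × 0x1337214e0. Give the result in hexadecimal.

Multiply each base-16 digit by 13, carrying:
  0×13 = 0 → write 0
  e×13 = 182 → write 6 carry 11
  4×13+11 = 63 → write f carry 3
  1×13+3 = 16 → write 0 carry 1
  2×13+1 = 27 → write b carry 1
  7×13+1 = 92 → write c carry 5
  3×13+5 = 44 → write c carry 2
  3×13+2 = 41 → write 9 carry 2
  1×13+2 = 15 → write f

0xf9ccb0f60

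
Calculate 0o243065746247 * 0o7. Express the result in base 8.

Multiply each base-8 digit by 7, carrying:
  7×7 = 49 → write 1 carry 6
  4×7+6 = 34 → write 2 carry 4
  2×7+4 = 18 → write 2 carry 2
  6×7+2 = 44 → write 4 carry 5
  4×7+5 = 33 → write 1 carry 4
  7×7+4 = 53 → write 5 carry 6
  5×7+6 = 41 → write 1 carry 5
  6×7+5 = 47 → write 7 carry 5
  0×7+5 = 5 → write 5
  3×7 = 21 → write 5 carry 2
  4×7+2 = 30 → write 6 carry 3
  2×7+3 = 17 → write 1 carry 2
  remaining carry: 2

0o2165571514221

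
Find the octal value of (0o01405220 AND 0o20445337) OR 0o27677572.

0o27677772

0o01405220 AND 0o20445337 = 0o00405220.
Then OR with 0o27677572.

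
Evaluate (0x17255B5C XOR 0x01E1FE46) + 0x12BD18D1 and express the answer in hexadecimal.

0x2981BDEB

First 0x17255B5C XOR 0x01E1FE46 = 0x16C4A51A.
Add column by column in base 16, right to left:
  A+1 = B
  1+D = E
  5+8 = D
  A+1 = B
  4+D = 1 carry 1
  C+B+1 = 8 carry 1
  6+2+1 = 9
  1+1 = 2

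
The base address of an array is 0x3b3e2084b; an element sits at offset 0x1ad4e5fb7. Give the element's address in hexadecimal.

Add column by column in base 16, right to left:
  b+7 = 2 carry 1
  4+b+1 = 0 carry 1
  8+f+1 = 8 carry 1
  0+5+1 = 6
  2+e = 0 carry 1
  e+4+1 = 3 carry 1
  3+d+1 = 1 carry 1
  b+a+1 = 6 carry 1
  3+1+1 = 5

0x561306802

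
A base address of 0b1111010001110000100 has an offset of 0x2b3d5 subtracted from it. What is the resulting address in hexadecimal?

0b1111010001110000100 = 0x7a384 in hexadecimal.
Subtract column by column in base 16:
  4-5 → f (borrow)
  8-d-1 → a (borrow)
  3-3-1 → f (borrow)
  a-b-1 → e (borrow)
  7-2-1 → 4

0x4efaf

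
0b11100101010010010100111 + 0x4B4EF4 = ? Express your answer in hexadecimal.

0b11100101010010010100111 = 0x72A4A7 in hexadecimal.
Add column by column in base 16, right to left:
  7+4 = B
  A+F = 9 carry 1
  4+E+1 = 3 carry 1
  A+4+1 = F
  2+B = D
  7+4 = B

0xBDF39B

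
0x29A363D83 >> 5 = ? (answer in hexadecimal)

5 bits is not a whole number of base-16 digits; in binary: 1010011010001101100011110110000011 >> 5 = 10100110100011011000111101100.

0x14D1B1EC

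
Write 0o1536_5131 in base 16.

0x35ea59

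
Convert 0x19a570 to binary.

0b110011010010101110000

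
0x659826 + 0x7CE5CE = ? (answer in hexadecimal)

0xE27DF4

Add column by column in base 16, right to left:
  6+E = 4 carry 1
  2+C+1 = F
  8+5 = D
  9+E = 7 carry 1
  5+C+1 = 2 carry 1
  6+7+1 = E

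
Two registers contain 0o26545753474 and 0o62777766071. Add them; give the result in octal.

0o111545741565

Add column by column in base 8, right to left:
  4+1 = 5
  7+7 = 6 carry 1
  4+0+1 = 5
  3+6 = 1 carry 1
  5+6+1 = 4 carry 1
  7+7+1 = 7 carry 1
  5+7+1 = 5 carry 1
  4+7+1 = 4 carry 1
  5+7+1 = 5 carry 1
  6+2+1 = 1 carry 1
  2+6+1 = 1 carry 1
  final carry 1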